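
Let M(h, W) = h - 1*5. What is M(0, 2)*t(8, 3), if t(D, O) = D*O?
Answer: -120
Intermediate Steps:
M(h, W) = -5 + h (M(h, W) = h - 5 = -5 + h)
M(0, 2)*t(8, 3) = (-5 + 0)*(8*3) = -5*24 = -120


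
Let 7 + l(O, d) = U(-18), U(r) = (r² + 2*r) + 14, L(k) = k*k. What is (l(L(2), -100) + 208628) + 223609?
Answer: 432532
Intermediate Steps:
L(k) = k²
U(r) = 14 + r² + 2*r
l(O, d) = 295 (l(O, d) = -7 + (14 + (-18)² + 2*(-18)) = -7 + (14 + 324 - 36) = -7 + 302 = 295)
(l(L(2), -100) + 208628) + 223609 = (295 + 208628) + 223609 = 208923 + 223609 = 432532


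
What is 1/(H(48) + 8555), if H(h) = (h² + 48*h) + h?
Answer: 1/13211 ≈ 7.5695e-5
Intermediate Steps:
H(h) = h² + 49*h
1/(H(48) + 8555) = 1/(48*(49 + 48) + 8555) = 1/(48*97 + 8555) = 1/(4656 + 8555) = 1/13211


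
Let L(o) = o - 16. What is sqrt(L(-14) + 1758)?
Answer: 24*sqrt(3) ≈ 41.569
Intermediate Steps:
L(o) = -16 + o
sqrt(L(-14) + 1758) = sqrt((-16 - 14) + 1758) = sqrt(-30 + 1758) = sqrt(1728) = 24*sqrt(3)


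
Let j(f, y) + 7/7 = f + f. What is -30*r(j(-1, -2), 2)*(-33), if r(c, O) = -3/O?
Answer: -1485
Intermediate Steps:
j(f, y) = -1 + 2*f (j(f, y) = -1 + (f + f) = -1 + 2*f)
-30*r(j(-1, -2), 2)*(-33) = -(-90)/2*(-33) = -30*(-3/2)*(-33) = 45*(-33) = -1485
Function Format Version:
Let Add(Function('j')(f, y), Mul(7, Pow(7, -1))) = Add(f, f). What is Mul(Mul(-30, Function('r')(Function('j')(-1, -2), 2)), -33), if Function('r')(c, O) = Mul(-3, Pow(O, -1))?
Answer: -1485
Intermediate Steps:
Function('j')(f, y) = Add(-1, Mul(2, f)) (Function('j')(f, y) = Add(-1, Add(f, f)) = Add(-1, Mul(2, f)))
Mul(Mul(-30, Function('r')(Function('j')(-1, -2), 2)), -33) = Mul(Mul(-30, Mul(-3, Pow(2, -1))), -33) = Mul(Mul(-30, Mul(-3, Rational(1, 2))), -33) = Mul(Mul(-30, Rational(-3, 2)), -33) = Mul(45, -33) = -1485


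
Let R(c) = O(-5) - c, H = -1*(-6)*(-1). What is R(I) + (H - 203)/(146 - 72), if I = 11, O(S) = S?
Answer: -1393/74 ≈ -18.824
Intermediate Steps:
H = -6 (H = 6*(-1) = -6)
R(c) = -5 - c
R(I) + (H - 203)/(146 - 72) = (-5 - 1*11) + (-6 - 203)/(146 - 72) = (-5 - 11) - 209/74 = -16 - 209*1/74 = -16 - 209/74 = -1393/74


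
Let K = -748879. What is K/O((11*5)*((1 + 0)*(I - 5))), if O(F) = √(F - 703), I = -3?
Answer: 748879*I*√127/381 ≈ 22151.0*I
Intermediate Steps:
O(F) = √(-703 + F)
K/O((11*5)*((1 + 0)*(I - 5))) = -748879/√(-703 + (11*5)*((1 + 0)*(-3 - 5))) = -748879/√(-703 + 55*(1*(-8))) = -748879/√(-703 + 55*(-8)) = -748879/√(-703 - 440) = -748879*(-I*√127/381) = -(-748879)*I*√127/381 = 748879*I*√127/381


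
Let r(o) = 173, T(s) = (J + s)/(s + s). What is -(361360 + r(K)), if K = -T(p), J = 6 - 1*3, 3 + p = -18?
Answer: -361533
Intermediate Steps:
p = -21 (p = -3 - 18 = -21)
J = 3 (J = 6 - 3 = 3)
T(s) = (3 + s)/(2*s) (T(s) = (3 + s)/(s + s) = (3 + s)/((2*s)) = (3 + s)*(1/(2*s)) = (3 + s)/(2*s))
K = -3/7 (K = -(3 - 21)/(2*(-21)) = -(-1)*(-18)/(2*21) = -1*3/7 = -3/7 ≈ -0.42857)
-(361360 + r(K)) = -(361360 + 173) = -1*361533 = -361533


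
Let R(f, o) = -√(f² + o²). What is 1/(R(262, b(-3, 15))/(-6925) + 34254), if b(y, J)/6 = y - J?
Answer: 821335989375/28134042980011096 - 6925*√20077/28134042980011096 ≈ 2.9194e-5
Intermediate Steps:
b(y, J) = -6*J + 6*y (b(y, J) = 6*(y - J) = -6*J + 6*y)
1/(R(262, b(-3, 15))/(-6925) + 34254) = 1/(-√(262² + (-6*15 + 6*(-3))²)/(-6925) + 34254) = 1/(-√(68644 + (-90 - 18)²)*(-1/6925) + 34254) = 1/(-√(68644 + (-108)²)*(-1/6925) + 34254) = 1/(-√(68644 + 11664)*(-1/6925) + 34254) = 1/(-√80308*(-1/6925) + 34254) = 1/(-2*√20077*(-1/6925) + 34254) = 1/(2*√20077/6925 + 34254) = 1/(34254 + 2*√20077/6925)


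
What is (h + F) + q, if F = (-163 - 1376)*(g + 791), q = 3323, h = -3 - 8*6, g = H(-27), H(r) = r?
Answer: -1172524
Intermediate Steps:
g = -27
h = -51 (h = -3 - 4*12 = -3 - 48 = -51)
F = -1175796 (F = (-163 - 1376)*(-27 + 791) = -1539*764 = -1175796)
(h + F) + q = (-51 - 1175796) + 3323 = -1175847 + 3323 = -1172524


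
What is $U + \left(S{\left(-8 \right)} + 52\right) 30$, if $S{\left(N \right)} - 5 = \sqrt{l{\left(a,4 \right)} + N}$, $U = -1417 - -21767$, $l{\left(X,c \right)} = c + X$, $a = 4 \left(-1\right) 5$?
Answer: $22060 + 60 i \sqrt{6} \approx 22060.0 + 146.97 i$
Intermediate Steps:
$a = -20$ ($a = \left(-4\right) 5 = -20$)
$l{\left(X,c \right)} = X + c$
$U = 20350$ ($U = -1417 + 21767 = 20350$)
$S{\left(N \right)} = 5 + \sqrt{-16 + N}$ ($S{\left(N \right)} = 5 + \sqrt{\left(-20 + 4\right) + N} = 5 + \sqrt{-16 + N}$)
$U + \left(S{\left(-8 \right)} + 52\right) 30 = 20350 + \left(\left(5 + \sqrt{-16 - 8}\right) + 52\right) 30 = 20350 + \left(\left(5 + \sqrt{-24}\right) + 52\right) 30 = 20350 + \left(\left(5 + 2 i \sqrt{6}\right) + 52\right) 30 = 20350 + \left(57 + 2 i \sqrt{6}\right) 30 = 20350 + \left(1710 + 60 i \sqrt{6}\right) = 22060 + 60 i \sqrt{6}$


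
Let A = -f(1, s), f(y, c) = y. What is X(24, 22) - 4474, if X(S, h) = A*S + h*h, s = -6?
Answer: -4014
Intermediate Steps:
A = -1 (A = -1*1 = -1)
X(S, h) = h² - S (X(S, h) = -S + h*h = -S + h² = h² - S)
X(24, 22) - 4474 = (22² - 1*24) - 4474 = (484 - 24) - 4474 = 460 - 4474 = -4014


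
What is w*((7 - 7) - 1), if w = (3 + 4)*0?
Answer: 0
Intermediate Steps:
w = 0 (w = 7*0 = 0)
w*((7 - 7) - 1) = 0*((7 - 7) - 1) = 0*(0 - 1) = 0*(-1) = 0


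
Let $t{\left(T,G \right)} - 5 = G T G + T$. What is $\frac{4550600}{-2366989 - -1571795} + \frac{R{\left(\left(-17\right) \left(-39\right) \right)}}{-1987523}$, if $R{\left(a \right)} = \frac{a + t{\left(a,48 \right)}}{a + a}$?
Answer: $- \frac{5997059773893551}{1047849199638306} \approx -5.7232$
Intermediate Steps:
$t{\left(T,G \right)} = 5 + T + T G^{2}$ ($t{\left(T,G \right)} = 5 + \left(G T G + T\right) = 5 + \left(T G^{2} + T\right) = 5 + \left(T + T G^{2}\right) = 5 + T + T G^{2}$)
$R{\left(a \right)} = \frac{5 + 2306 a}{2 a}$ ($R{\left(a \right)} = \frac{a + \left(5 + a + a 48^{2}\right)}{a + a} = \frac{a + \left(5 + a + a 2304\right)}{2 a} = \left(a + \left(5 + a + 2304 a\right)\right) \frac{1}{2 a} = \left(a + \left(5 + 2305 a\right)\right) \frac{1}{2 a} = \left(5 + 2306 a\right) \frac{1}{2 a} = \frac{5 + 2306 a}{2 a}$)
$\frac{4550600}{-2366989 - -1571795} + \frac{R{\left(\left(-17\right) \left(-39\right) \right)}}{-1987523} = \frac{4550600}{-2366989 - -1571795} + \frac{1153 + \frac{5}{2 \left(\left(-17\right) \left(-39\right)\right)}}{-1987523} = \frac{4550600}{-2366989 + 1571795} + \left(1153 + \frac{5}{2 \cdot 663}\right) \left(- \frac{1}{1987523}\right) = \frac{4550600}{-795194} + \left(1153 + \frac{5}{2} \cdot \frac{1}{663}\right) \left(- \frac{1}{1987523}\right) = 4550600 \left(- \frac{1}{795194}\right) + \left(1153 + \frac{5}{1326}\right) \left(- \frac{1}{1987523}\right) = - \frac{2275300}{397597} + \frac{1528883}{1326} \left(- \frac{1}{1987523}\right) = - \frac{2275300}{397597} - \frac{1528883}{2635455498} = - \frac{5997059773893551}{1047849199638306}$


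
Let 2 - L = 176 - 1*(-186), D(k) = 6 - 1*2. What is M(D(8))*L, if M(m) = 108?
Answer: -38880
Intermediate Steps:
D(k) = 4 (D(k) = 6 - 2 = 4)
L = -360 (L = 2 - (176 - 1*(-186)) = 2 - (176 + 186) = 2 - 1*362 = 2 - 362 = -360)
M(D(8))*L = 108*(-360) = -38880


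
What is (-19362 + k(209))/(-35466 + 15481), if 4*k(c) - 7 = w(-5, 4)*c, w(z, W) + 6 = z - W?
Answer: 20144/19985 ≈ 1.0080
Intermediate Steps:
w(z, W) = -6 + z - W (w(z, W) = -6 + (z - W) = -6 + z - W)
k(c) = 7/4 - 15*c/4 (k(c) = 7/4 + ((-6 - 5 - 1*4)*c)/4 = 7/4 + ((-6 - 5 - 4)*c)/4 = 7/4 + (-15*c)/4 = 7/4 - 15*c/4)
(-19362 + k(209))/(-35466 + 15481) = (-19362 + (7/4 - 15/4*209))/(-35466 + 15481) = (-19362 + (7/4 - 3135/4))/(-19985) = (-19362 - 782)*(-1/19985) = -20144*(-1/19985) = 20144/19985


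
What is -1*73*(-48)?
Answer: 3504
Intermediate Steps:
-1*73*(-48) = -73*(-48) = 3504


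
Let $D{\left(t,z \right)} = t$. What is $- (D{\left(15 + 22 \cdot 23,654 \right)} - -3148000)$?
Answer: $-3148521$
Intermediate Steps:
$- (D{\left(15 + 22 \cdot 23,654 \right)} - -3148000) = - (\left(15 + 22 \cdot 23\right) - -3148000) = - (\left(15 + 506\right) + 3148000) = - (521 + 3148000) = \left(-1\right) 3148521 = -3148521$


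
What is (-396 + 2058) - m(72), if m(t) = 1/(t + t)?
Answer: 239327/144 ≈ 1662.0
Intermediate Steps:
m(t) = 1/(2*t)
(-396 + 2058) - m(72) = (-396 + 2058) - 1/(2*72) = 1662 - 1/(2*72) = 1662 - 1*1/144 = 1662 - 1/144 = 239327/144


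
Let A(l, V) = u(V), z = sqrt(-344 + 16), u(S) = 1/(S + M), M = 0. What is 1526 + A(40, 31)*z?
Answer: 1526 + 2*I*sqrt(82)/31 ≈ 1526.0 + 0.58422*I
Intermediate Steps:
u(S) = 1/S (u(S) = 1/(S + 0) = 1/S)
z = 2*I*sqrt(82) (z = sqrt(-328) = 2*I*sqrt(82) ≈ 18.111*I)
A(l, V) = 1/V
1526 + A(40, 31)*z = 1526 + (2*I*sqrt(82))/31 = 1526 + 2*I*sqrt(82)/31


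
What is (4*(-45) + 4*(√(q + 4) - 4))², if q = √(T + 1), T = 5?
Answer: 16*(49 - √(4 + √6))² ≈ 34537.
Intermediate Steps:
q = √6 (q = √(5 + 1) = √6 ≈ 2.4495)
(4*(-45) + 4*(√(q + 4) - 4))² = (4*(-45) + 4*(√(√6 + 4) - 4))² = (-180 + 4*(√(4 + √6) - 4))² = (-180 + 4*(-4 + √(4 + √6)))² = (-180 + (-16 + 4*√(4 + √6)))² = (-196 + 4*√(4 + √6))²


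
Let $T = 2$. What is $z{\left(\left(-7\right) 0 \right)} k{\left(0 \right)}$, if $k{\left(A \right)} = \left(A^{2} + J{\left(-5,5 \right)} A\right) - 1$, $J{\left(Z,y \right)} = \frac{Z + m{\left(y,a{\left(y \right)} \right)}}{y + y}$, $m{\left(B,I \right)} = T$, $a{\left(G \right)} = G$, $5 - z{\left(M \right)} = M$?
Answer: $-5$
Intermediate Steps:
$z{\left(M \right)} = 5 - M$
$m{\left(B,I \right)} = 2$
$J{\left(Z,y \right)} = \frac{2 + Z}{2 y}$ ($J{\left(Z,y \right)} = \frac{Z + 2}{y + y} = \frac{2 + Z}{2 y}$)
$k{\left(A \right)} = -1 + A^{2} - \frac{3 A}{10}$ ($k{\left(A \right)} = \left(A^{2} + \frac{2 - 5}{2 \cdot 5} A\right) - 1 = \left(A^{2} + \frac{1}{2} \cdot \frac{1}{5} \left(-3\right) A\right) - 1 = \left(A^{2} - \frac{3 A}{10}\right) - 1 = -1 + A^{2} - \frac{3 A}{10}$)
$z{\left(\left(-7\right) 0 \right)} k{\left(0 \right)} = \left(5 - \left(-7\right) 0\right) \left(-1 + 0^{2} - 0\right) = \left(5 - 0\right) \left(-1 + 0 + 0\right) = \left(5 + 0\right) \left(-1\right) = 5 \left(-1\right) = -5$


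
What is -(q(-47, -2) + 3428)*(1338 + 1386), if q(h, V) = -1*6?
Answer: -9321528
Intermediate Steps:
q(h, V) = -6
-(q(-47, -2) + 3428)*(1338 + 1386) = -(-6 + 3428)*(1338 + 1386) = -3422*2724 = -1*9321528 = -9321528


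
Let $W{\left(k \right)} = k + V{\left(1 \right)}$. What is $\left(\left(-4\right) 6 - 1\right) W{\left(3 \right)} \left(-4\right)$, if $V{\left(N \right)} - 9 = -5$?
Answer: $700$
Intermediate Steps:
$V{\left(N \right)} = 4$ ($V{\left(N \right)} = 9 - 5 = 4$)
$W{\left(k \right)} = 4 + k$ ($W{\left(k \right)} = k + 4 = 4 + k$)
$\left(\left(-4\right) 6 - 1\right) W{\left(3 \right)} \left(-4\right) = \left(\left(-4\right) 6 - 1\right) \left(4 + 3\right) \left(-4\right) = \left(-24 - 1\right) 7 \left(-4\right) = \left(-25\right) 7 \left(-4\right) = \left(-175\right) \left(-4\right) = 700$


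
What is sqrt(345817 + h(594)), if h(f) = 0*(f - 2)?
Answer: sqrt(345817) ≈ 588.06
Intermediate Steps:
h(f) = 0 (h(f) = 0*(-2 + f) = 0)
sqrt(345817 + h(594)) = sqrt(345817 + 0) = sqrt(345817)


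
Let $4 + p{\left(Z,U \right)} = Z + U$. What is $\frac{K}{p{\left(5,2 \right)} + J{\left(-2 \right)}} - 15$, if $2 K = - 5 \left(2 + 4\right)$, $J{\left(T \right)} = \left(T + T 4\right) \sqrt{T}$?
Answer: $- \frac{3180}{209} - \frac{150 i \sqrt{2}}{209} \approx -15.215 - 1.015 i$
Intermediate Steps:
$J{\left(T \right)} = 5 T^{\frac{3}{2}}$ ($J{\left(T \right)} = \left(T + 4 T\right) \sqrt{T} = 5 T \sqrt{T} = 5 T^{\frac{3}{2}}$)
$p{\left(Z,U \right)} = -4 + U + Z$ ($p{\left(Z,U \right)} = -4 + \left(Z + U\right) = -4 + \left(U + Z\right) = -4 + U + Z$)
$K = -15$ ($K = \frac{\left(-5\right) \left(2 + 4\right)}{2} = \frac{\left(-5\right) 6}{2} = \frac{1}{2} \left(-30\right) = -15$)
$\frac{K}{p{\left(5,2 \right)} + J{\left(-2 \right)}} - 15 = \frac{1}{\left(-4 + 2 + 5\right) + 5 \left(-2\right)^{\frac{3}{2}}} \left(-15\right) - 15 = \frac{1}{3 + 5 \left(- 2 i \sqrt{2}\right)} \left(-15\right) - 15 = \frac{1}{3 - 10 i \sqrt{2}} \left(-15\right) - 15 = - \frac{15}{3 - 10 i \sqrt{2}} - 15 = -15 - \frac{15}{3 - 10 i \sqrt{2}}$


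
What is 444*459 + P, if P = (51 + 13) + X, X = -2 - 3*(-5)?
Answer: 203873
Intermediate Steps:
X = 13 (X = -2 + 15 = 13)
P = 77 (P = (51 + 13) + 13 = 64 + 13 = 77)
444*459 + P = 444*459 + 77 = 203796 + 77 = 203873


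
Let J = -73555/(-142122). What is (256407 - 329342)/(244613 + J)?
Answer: -10365668070/34764962341 ≈ -0.29816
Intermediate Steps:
J = 73555/142122 (J = -73555*(-1/142122) = 73555/142122 ≈ 0.51755)
(256407 - 329342)/(244613 + J) = (256407 - 329342)/(244613 + 73555/142122) = -72935/34764962341/142122 = -72935*142122/34764962341 = -10365668070/34764962341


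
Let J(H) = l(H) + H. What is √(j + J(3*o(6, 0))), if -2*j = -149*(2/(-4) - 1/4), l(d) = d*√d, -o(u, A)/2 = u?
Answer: √(-1470 - 3456*I)/4 ≈ 8.4514 - 12.779*I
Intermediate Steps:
o(u, A) = -2*u
l(d) = d^(3/2)
J(H) = H + H^(3/2) (J(H) = H^(3/2) + H = H + H^(3/2))
j = -447/8 (j = -(-149)*(2/(-4) - 1/4)/2 = -(-149)*(2*(-¼) - 1*¼)/2 = -(-149)*(-½ - ¼)/2 = -(-149)*(-3)/(2*4) = -½*447/4 = -447/8 ≈ -55.875)
√(j + J(3*o(6, 0))) = √(-447/8 + (3*(-2*6) + (3*(-2*6))^(3/2))) = √(-447/8 + (3*(-12) + (3*(-12))^(3/2))) = √(-447/8 + (-36 + (-36)^(3/2))) = √(-447/8 + (-36 - 216*I)) = √(-735/8 - 216*I)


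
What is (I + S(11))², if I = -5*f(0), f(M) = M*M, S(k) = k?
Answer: 121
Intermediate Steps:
f(M) = M²
I = 0 (I = -5*0² = -5*0 = 0)
(I + S(11))² = (0 + 11)² = 11² = 121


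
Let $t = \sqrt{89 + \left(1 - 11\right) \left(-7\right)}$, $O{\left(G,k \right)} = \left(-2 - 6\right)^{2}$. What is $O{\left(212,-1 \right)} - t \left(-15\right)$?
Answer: $64 + 15 \sqrt{159} \approx 253.14$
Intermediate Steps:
$O{\left(G,k \right)} = 64$ ($O{\left(G,k \right)} = \left(-2 - 6\right)^{2} = \left(-8\right)^{2} = 64$)
$t = \sqrt{159}$ ($t = \sqrt{89 - -70} = \sqrt{89 + 70} = \sqrt{159} \approx 12.61$)
$O{\left(212,-1 \right)} - t \left(-15\right) = 64 - \sqrt{159} \left(-15\right) = 64 - - 15 \sqrt{159} = 64 + 15 \sqrt{159}$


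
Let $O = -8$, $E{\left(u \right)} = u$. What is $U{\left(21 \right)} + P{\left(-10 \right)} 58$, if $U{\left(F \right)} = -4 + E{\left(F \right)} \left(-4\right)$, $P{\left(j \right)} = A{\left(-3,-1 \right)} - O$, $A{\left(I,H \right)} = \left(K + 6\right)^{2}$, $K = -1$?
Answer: $1826$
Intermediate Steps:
$A{\left(I,H \right)} = 25$ ($A{\left(I,H \right)} = \left(-1 + 6\right)^{2} = 5^{2} = 25$)
$P{\left(j \right)} = 33$ ($P{\left(j \right)} = 25 - -8 = 25 + 8 = 33$)
$U{\left(F \right)} = -4 - 4 F$ ($U{\left(F \right)} = -4 + F \left(-4\right) = -4 - 4 F$)
$U{\left(21 \right)} + P{\left(-10 \right)} 58 = \left(-4 - 84\right) + 33 \cdot 58 = \left(-4 - 84\right) + 1914 = -88 + 1914 = 1826$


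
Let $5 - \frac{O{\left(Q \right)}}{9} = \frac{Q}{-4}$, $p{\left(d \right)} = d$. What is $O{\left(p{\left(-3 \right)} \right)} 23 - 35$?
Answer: $\frac{3379}{4} \approx 844.75$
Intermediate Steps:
$O{\left(Q \right)} = 45 + \frac{9 Q}{4}$ ($O{\left(Q \right)} = 45 - 9 \frac{Q}{-4} = 45 - 9 Q \left(- \frac{1}{4}\right) = 45 - 9 \left(- \frac{Q}{4}\right) = 45 + \frac{9 Q}{4}$)
$O{\left(p{\left(-3 \right)} \right)} 23 - 35 = \left(45 + \frac{9}{4} \left(-3\right)\right) 23 - 35 = \left(45 - \frac{27}{4}\right) 23 - 35 = \frac{153}{4} \cdot 23 - 35 = \frac{3519}{4} - 35 = \frac{3379}{4}$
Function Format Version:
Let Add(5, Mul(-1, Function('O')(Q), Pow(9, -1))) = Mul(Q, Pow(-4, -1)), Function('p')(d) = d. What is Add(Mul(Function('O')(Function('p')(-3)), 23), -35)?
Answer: Rational(3379, 4) ≈ 844.75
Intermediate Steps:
Function('O')(Q) = Add(45, Mul(Rational(9, 4), Q)) (Function('O')(Q) = Add(45, Mul(-9, Mul(Q, Pow(-4, -1)))) = Add(45, Mul(-9, Mul(Q, Rational(-1, 4)))) = Add(45, Mul(-9, Mul(Rational(-1, 4), Q))) = Add(45, Mul(Rational(9, 4), Q)))
Add(Mul(Function('O')(Function('p')(-3)), 23), -35) = Add(Mul(Add(45, Mul(Rational(9, 4), -3)), 23), -35) = Add(Mul(Add(45, Rational(-27, 4)), 23), -35) = Add(Mul(Rational(153, 4), 23), -35) = Add(Rational(3519, 4), -35) = Rational(3379, 4)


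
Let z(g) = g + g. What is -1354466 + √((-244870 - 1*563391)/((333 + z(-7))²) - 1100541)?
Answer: -1354466 + I*√111992960962/319 ≈ -1.3545e+6 + 1049.1*I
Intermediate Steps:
z(g) = 2*g
-1354466 + √((-244870 - 1*563391)/((333 + z(-7))²) - 1100541) = -1354466 + √((-244870 - 1*563391)/((333 + 2*(-7))²) - 1100541) = -1354466 + √((-244870 - 563391)/((333 - 14)²) - 1100541) = -1354466 + √(-808261/(319²) - 1100541) = -1354466 + √(-808261/101761 - 1100541) = -1354466 + √(-111992960962/101761) = -1354466 + I*√111992960962/319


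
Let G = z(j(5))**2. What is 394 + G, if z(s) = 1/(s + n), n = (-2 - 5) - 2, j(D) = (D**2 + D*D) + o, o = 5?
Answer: 833705/2116 ≈ 394.00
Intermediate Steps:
j(D) = 5 + 2*D**2 (j(D) = (D**2 + D*D) + 5 = (D**2 + D**2) + 5 = 2*D**2 + 5 = 5 + 2*D**2)
n = -9 (n = -7 - 2 = -9)
z(s) = 1/(-9 + s) (z(s) = 1/(s - 9) = 1/(-9 + s))
G = 1/2116 (G = (1/(-9 + (5 + 2*5**2)))**2 = (1/(-9 + (5 + 2*25)))**2 = (1/(-9 + (5 + 50)))**2 = (1/(-9 + 55))**2 = (1/46)**2 = 1/2116 ≈ 0.00047259)
394 + G = 394 + 1/2116 = 833705/2116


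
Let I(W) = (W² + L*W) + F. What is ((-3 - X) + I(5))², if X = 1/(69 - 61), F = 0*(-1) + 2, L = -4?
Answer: 961/64 ≈ 15.016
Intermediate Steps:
F = 2 (F = 0 + 2 = 2)
X = ⅛ (X = 1/8 = ⅛ ≈ 0.12500)
I(W) = 2 + W² - 4*W (I(W) = (W² - 4*W) + 2 = 2 + W² - 4*W)
((-3 - X) + I(5))² = ((-3 - 1*⅛) + (2 + 5² - 4*5))² = ((-3 - ⅛) + (2 + 25 - 20))² = (-25/8 + 7)² = (31/8)² = 961/64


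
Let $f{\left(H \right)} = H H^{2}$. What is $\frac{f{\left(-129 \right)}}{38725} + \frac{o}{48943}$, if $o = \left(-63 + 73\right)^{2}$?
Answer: $- \frac{105061527227}{1895317675} \approx -55.432$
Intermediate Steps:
$o = 100$ ($o = 10^{2} = 100$)
$f{\left(H \right)} = H^{3}$
$\frac{f{\left(-129 \right)}}{38725} + \frac{o}{48943} = \frac{\left(-129\right)^{3}}{38725} + \frac{100}{48943} = \left(-2146689\right) \frac{1}{38725} + 100 \cdot \frac{1}{48943} = - \frac{2146689}{38725} + \frac{100}{48943} = - \frac{105061527227}{1895317675}$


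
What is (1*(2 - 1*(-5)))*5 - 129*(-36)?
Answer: 4679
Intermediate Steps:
(1*(2 - 1*(-5)))*5 - 129*(-36) = (1*(2 + 5))*5 + 4644 = (1*7)*5 + 4644 = 7*5 + 4644 = 35 + 4644 = 4679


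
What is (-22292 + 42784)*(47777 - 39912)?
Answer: 161169580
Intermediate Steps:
(-22292 + 42784)*(47777 - 39912) = 20492*7865 = 161169580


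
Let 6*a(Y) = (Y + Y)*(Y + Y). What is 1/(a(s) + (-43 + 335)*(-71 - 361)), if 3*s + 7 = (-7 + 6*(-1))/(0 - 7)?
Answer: -49/6180960 ≈ -7.9276e-6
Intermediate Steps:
s = -12/7 (s = -7/3 + ((-7 + 6*(-1))/(0 - 7))/3 = -7/3 + ((-7 - 6)/(-7))/3 = -7/3 + (-13*(-⅐))/3 = -7/3 + (⅓)*(13/7) = -7/3 + 13/21 = -12/7 ≈ -1.7143)
a(Y) = 2*Y²/3 (a(Y) = ((Y + Y)*(Y + Y))/6 = ((2*Y)*(2*Y))/6 = (4*Y²)/6 = 2*Y²/3)
1/(a(s) + (-43 + 335)*(-71 - 361)) = 1/(2*(-12/7)²/3 + (-43 + 335)*(-71 - 361)) = 1/((⅔)*(144/49) + 292*(-432)) = 1/(96/49 - 126144) = 1/(-6180960/49) = -49/6180960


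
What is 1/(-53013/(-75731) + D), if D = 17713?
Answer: 75731/1341476216 ≈ 5.6453e-5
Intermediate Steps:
1/(-53013/(-75731) + D) = 1/(-53013/(-75731) + 17713) = 1/(-53013*(-1/75731) + 17713) = 1/(53013/75731 + 17713) = 1/(1341476216/75731) = 75731/1341476216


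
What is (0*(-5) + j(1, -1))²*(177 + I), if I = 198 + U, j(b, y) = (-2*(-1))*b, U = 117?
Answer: 1968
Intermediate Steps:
j(b, y) = 2*b
I = 315 (I = 198 + 117 = 315)
(0*(-5) + j(1, -1))²*(177 + I) = (0*(-5) + 2*1)²*(177 + 315) = (0 + 2)²*492 = 2²*492 = 4*492 = 1968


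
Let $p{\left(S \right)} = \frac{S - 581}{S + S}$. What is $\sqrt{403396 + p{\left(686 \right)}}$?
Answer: $\frac{\sqrt{79065631}}{14} \approx 635.13$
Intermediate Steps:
$p{\left(S \right)} = \frac{-581 + S}{2 S}$
$\sqrt{403396 + p{\left(686 \right)}} = \sqrt{403396 + \frac{-581 + 686}{2 \cdot 686}} = \sqrt{403396 + \frac{1}{2} \cdot \frac{1}{686} \cdot 105} = \sqrt{403396 + \frac{15}{196}} = \sqrt{\frac{79065631}{196}} = \frac{\sqrt{79065631}}{14}$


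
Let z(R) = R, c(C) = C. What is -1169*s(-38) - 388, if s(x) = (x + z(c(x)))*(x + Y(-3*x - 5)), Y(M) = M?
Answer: 6307536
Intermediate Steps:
s(x) = 2*x*(-5 - 2*x) (s(x) = (x + x)*(x + (-3*x - 5)) = (2*x)*(x + (-5 - 3*x)) = (2*x)*(-5 - 2*x) = 2*x*(-5 - 2*x))
-1169*s(-38) - 388 = -2338*(-38)*(-5 - 2*(-38)) - 388 = -2338*(-38)*(-5 + 76) - 388 = -2338*(-38)*71 - 388 = -1169*(-5396) - 388 = 6307924 - 388 = 6307536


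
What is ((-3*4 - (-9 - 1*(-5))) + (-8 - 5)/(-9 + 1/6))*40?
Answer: -13840/53 ≈ -261.13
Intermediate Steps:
((-3*4 - (-9 - 1*(-5))) + (-8 - 5)/(-9 + 1/6))*40 = ((-12 - (-9 + 5)) - 13/(-9 + 1/6))*40 = ((-12 - 1*(-4)) - 13/(-53/6))*40 = ((-12 + 4) - 13*(-6/53))*40 = (-8 + 78/53)*40 = -346/53*40 = -13840/53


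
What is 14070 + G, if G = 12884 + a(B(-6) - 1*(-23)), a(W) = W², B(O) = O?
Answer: 27243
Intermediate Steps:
G = 13173 (G = 12884 + (-6 - 1*(-23))² = 12884 + (-6 + 23)² = 12884 + 17² = 12884 + 289 = 13173)
14070 + G = 14070 + 13173 = 27243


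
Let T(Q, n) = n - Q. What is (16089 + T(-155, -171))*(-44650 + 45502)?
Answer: 13694196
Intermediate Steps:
(16089 + T(-155, -171))*(-44650 + 45502) = (16089 + (-171 - 1*(-155)))*(-44650 + 45502) = (16089 + (-171 + 155))*852 = (16089 - 16)*852 = 16073*852 = 13694196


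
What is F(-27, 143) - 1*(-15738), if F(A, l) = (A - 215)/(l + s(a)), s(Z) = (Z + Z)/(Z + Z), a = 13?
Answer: 1133015/72 ≈ 15736.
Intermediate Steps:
s(Z) = 1 (s(Z) = (2*Z)/((2*Z)) = (2*Z)*(1/(2*Z)) = 1)
F(A, l) = (-215 + A)/(1 + l) (F(A, l) = (A - 215)/(l + 1) = (-215 + A)/(1 + l))
F(-27, 143) - 1*(-15738) = (-215 - 27)/(1 + 143) - 1*(-15738) = -242/144 + 15738 = (1/144)*(-242) + 15738 = -121/72 + 15738 = 1133015/72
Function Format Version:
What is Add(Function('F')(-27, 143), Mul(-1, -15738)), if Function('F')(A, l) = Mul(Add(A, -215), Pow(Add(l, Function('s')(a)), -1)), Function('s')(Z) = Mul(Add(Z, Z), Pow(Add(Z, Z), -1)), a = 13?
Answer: Rational(1133015, 72) ≈ 15736.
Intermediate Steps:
Function('s')(Z) = 1 (Function('s')(Z) = Mul(Mul(2, Z), Pow(Mul(2, Z), -1)) = Mul(Mul(2, Z), Mul(Rational(1, 2), Pow(Z, -1))) = 1)
Function('F')(A, l) = Mul(Pow(Add(1, l), -1), Add(-215, A)) (Function('F')(A, l) = Mul(Add(A, -215), Pow(Add(l, 1), -1)) = Mul(Add(-215, A), Pow(Add(1, l), -1)) = Mul(Pow(Add(1, l), -1), Add(-215, A)))
Add(Function('F')(-27, 143), Mul(-1, -15738)) = Add(Mul(Pow(Add(1, 143), -1), Add(-215, -27)), Mul(-1, -15738)) = Add(Mul(Pow(144, -1), -242), 15738) = Add(Mul(Rational(1, 144), -242), 15738) = Add(Rational(-121, 72), 15738) = Rational(1133015, 72)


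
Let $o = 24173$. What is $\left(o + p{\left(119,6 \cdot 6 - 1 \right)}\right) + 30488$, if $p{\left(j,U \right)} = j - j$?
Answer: $54661$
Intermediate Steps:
$p{\left(j,U \right)} = 0$
$\left(o + p{\left(119,6 \cdot 6 - 1 \right)}\right) + 30488 = \left(24173 + 0\right) + 30488 = 24173 + 30488 = 54661$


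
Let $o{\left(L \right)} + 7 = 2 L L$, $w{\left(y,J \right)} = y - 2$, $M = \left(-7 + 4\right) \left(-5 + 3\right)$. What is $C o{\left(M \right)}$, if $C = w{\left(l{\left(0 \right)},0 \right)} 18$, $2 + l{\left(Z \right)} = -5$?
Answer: $-10530$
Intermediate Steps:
$l{\left(Z \right)} = -7$ ($l{\left(Z \right)} = -2 - 5 = -7$)
$M = 6$ ($M = \left(-3\right) \left(-2\right) = 6$)
$w{\left(y,J \right)} = -2 + y$ ($w{\left(y,J \right)} = y - 2 = -2 + y$)
$o{\left(L \right)} = -7 + 2 L^{2}$ ($o{\left(L \right)} = -7 + 2 L L = -7 + 2 L^{2}$)
$C = -162$ ($C = \left(-2 - 7\right) 18 = \left(-9\right) 18 = -162$)
$C o{\left(M \right)} = - 162 \left(-7 + 2 \cdot 6^{2}\right) = - 162 \left(-7 + 2 \cdot 36\right) = - 162 \left(-7 + 72\right) = \left(-162\right) 65 = -10530$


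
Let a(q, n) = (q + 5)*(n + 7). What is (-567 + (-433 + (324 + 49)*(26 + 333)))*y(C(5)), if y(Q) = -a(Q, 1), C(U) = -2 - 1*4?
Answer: 1063256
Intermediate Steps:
a(q, n) = (5 + q)*(7 + n)
C(U) = -6 (C(U) = -2 - 4 = -6)
y(Q) = -40 - 8*Q (y(Q) = -(35 + 5*1 + 7*Q + 1*Q) = -(35 + 5 + 7*Q + Q) = -(40 + 8*Q) = -40 - 8*Q)
(-567 + (-433 + (324 + 49)*(26 + 333)))*y(C(5)) = (-567 + (-433 + (324 + 49)*(26 + 333)))*(-40 - 8*(-6)) = (-567 + (-433 + 373*359))*(-40 + 48) = (-567 + (-433 + 133907))*8 = (-567 + 133474)*8 = 132907*8 = 1063256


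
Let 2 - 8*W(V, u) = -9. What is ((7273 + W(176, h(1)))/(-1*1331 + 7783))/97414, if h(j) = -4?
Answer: 58195/5028121024 ≈ 1.1574e-5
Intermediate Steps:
W(V, u) = 11/8 (W(V, u) = 1/4 - 1/8*(-9) = 1/4 + 9/8 = 11/8)
((7273 + W(176, h(1)))/(-1*1331 + 7783))/97414 = ((7273 + 11/8)/(-1*1331 + 7783))/97414 = (58195/(8*(-1331 + 7783)))*(1/97414) = ((58195/8)/6452)*(1/97414) = ((58195/8)*(1/6452))*(1/97414) = (58195/51616)*(1/97414) = 58195/5028121024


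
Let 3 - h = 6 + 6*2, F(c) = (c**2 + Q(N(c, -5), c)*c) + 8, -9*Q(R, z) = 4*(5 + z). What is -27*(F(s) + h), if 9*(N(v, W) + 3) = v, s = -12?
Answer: -2691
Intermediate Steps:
N(v, W) = -3 + v/9
Q(R, z) = -20/9 - 4*z/9 (Q(R, z) = -4*(5 + z)/9 = -(20 + 4*z)/9 = -20/9 - 4*z/9)
F(c) = 8 + c**2 + c*(-20/9 - 4*c/9) (F(c) = (c**2 + (-20/9 - 4*c/9)*c) + 8 = (c**2 + c*(-20/9 - 4*c/9)) + 8 = 8 + c**2 + c*(-20/9 - 4*c/9))
h = -15 (h = 3 - (6 + 6*2) = 3 - (6 + 12) = 3 - 1*18 = 3 - 18 = -15)
-27*(F(s) + h) = -27*((8 - 20/9*(-12) + (5/9)*(-12)**2) - 15) = -27*((8 + 80/3 + (5/9)*144) - 15) = -27*((8 + 80/3 + 80) - 15) = -27*(344/3 - 15) = -27*299/3 = -2691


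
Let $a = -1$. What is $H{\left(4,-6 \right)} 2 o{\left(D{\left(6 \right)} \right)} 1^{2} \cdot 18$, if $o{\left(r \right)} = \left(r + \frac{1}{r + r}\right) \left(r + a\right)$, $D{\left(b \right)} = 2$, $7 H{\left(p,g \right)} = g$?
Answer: $- \frac{486}{7} \approx -69.429$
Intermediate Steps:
$H{\left(p,g \right)} = \frac{g}{7}$
$o{\left(r \right)} = \left(-1 + r\right) \left(r + \frac{1}{2 r}\right)$ ($o{\left(r \right)} = \left(r + \frac{1}{r + r}\right) \left(r - 1\right) = \left(r + \frac{1}{2 r}\right) \left(-1 + r\right) = \left(-1 + r\right) \left(r + \frac{1}{2 r}\right)$)
$H{\left(4,-6 \right)} 2 o{\left(D{\left(6 \right)} \right)} 1^{2} \cdot 18 = \frac{1}{7} \left(-6\right) 2 \left(\frac{1}{2} + 2^{2} - 2 - \frac{1}{2 \cdot 2}\right) 1^{2} \cdot 18 = - \frac{6 \cdot 2 \left(\frac{1}{2} + 4 - 2 - \frac{1}{4}\right) 1}{7} \cdot 18 = - \frac{6 \cdot 2 \cdot \frac{9}{4} \cdot 1}{7} \cdot 18 = - \frac{6 \cdot \frac{9}{2} \cdot 1}{7} \cdot 18 = \left(- \frac{6}{7}\right) \frac{9}{2} \cdot 18 = \left(- \frac{27}{7}\right) 18 = - \frac{486}{7}$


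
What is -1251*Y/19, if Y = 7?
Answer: -8757/19 ≈ -460.89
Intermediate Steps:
-1251*Y/19 = -8757/19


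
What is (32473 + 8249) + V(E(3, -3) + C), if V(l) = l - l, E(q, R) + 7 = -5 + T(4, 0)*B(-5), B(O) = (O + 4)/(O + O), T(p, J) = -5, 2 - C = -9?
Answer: 40722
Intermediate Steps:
C = 11 (C = 2 - 1*(-9) = 2 + 9 = 11)
B(O) = (4 + O)/(2*O) (B(O) = (4 + O)/((2*O)) = (4 + O)*(1/(2*O)) = (4 + O)/(2*O))
E(q, R) = -25/2 (E(q, R) = -7 + (-5 - 5*(4 - 5)/(2*(-5))) = -7 + (-5 - 5*(-1)*(-1)/(2*5)) = -7 + (-5 - 5*⅒) = -7 + (-5 - ½) = -7 - 11/2 = -25/2)
V(l) = 0
(32473 + 8249) + V(E(3, -3) + C) = (32473 + 8249) + 0 = 40722 + 0 = 40722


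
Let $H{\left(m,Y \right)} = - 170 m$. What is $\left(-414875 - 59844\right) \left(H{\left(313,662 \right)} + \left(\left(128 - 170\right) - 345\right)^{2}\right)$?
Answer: $-45838391921$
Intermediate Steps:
$\left(-414875 - 59844\right) \left(H{\left(313,662 \right)} + \left(\left(128 - 170\right) - 345\right)^{2}\right) = \left(-414875 - 59844\right) \left(\left(-170\right) 313 + \left(\left(128 - 170\right) - 345\right)^{2}\right) = \left(-414875 - 59844\right) \left(-53210 + \left(\left(128 - 170\right) - 345\right)^{2}\right) = \left(-414875 - 59844\right) \left(-53210 + \left(-42 - 345\right)^{2}\right) = - 474719 \left(-53210 + \left(-387\right)^{2}\right) = - 474719 \left(-53210 + 149769\right) = \left(-474719\right) 96559 = -45838391921$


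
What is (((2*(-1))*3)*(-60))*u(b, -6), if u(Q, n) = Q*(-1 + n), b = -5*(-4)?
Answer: -50400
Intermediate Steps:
b = 20
(((2*(-1))*3)*(-60))*u(b, -6) = (((2*(-1))*3)*(-60))*(20*(-1 - 6)) = (-2*3*(-60))*(20*(-7)) = -6*(-60)*(-140) = 360*(-140) = -50400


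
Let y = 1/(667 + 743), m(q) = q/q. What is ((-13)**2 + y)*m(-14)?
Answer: 238291/1410 ≈ 169.00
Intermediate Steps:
m(q) = 1
y = 1/1410 ≈ 0.00070922
((-13)**2 + y)*m(-14) = ((-13)**2 + 1/1410)*1 = (169 + 1/1410)*1 = (238291/1410)*1 = 238291/1410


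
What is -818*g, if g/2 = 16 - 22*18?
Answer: 621680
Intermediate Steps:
g = -760 (g = 2*(16 - 22*18) = 2*(16 - 396) = 2*(-380) = -760)
-818*g = -818*(-760) = 621680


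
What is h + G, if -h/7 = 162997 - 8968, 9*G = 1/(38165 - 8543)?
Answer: -287446763393/266598 ≈ -1.0782e+6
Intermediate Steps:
G = 1/266598 (G = 1/(9*(38165 - 8543)) = (⅑)/29622 = (⅑)*(1/29622) = 1/266598 ≈ 3.7510e-6)
h = -1078203 (h = -7*(162997 - 8968) = -7*154029 = -1078203)
h + G = -1078203 + 1/266598 = -287446763393/266598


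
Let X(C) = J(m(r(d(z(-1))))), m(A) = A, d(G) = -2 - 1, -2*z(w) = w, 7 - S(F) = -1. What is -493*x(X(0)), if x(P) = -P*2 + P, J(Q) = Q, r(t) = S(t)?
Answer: 3944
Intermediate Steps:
S(F) = 8 (S(F) = 7 - 1*(-1) = 7 + 1 = 8)
z(w) = -w/2
d(G) = -3
r(t) = 8
X(C) = 8
x(P) = -P (x(P) = -2*P + P = -P)
-493*x(X(0)) = -(-493)*8 = -493*(-8) = 3944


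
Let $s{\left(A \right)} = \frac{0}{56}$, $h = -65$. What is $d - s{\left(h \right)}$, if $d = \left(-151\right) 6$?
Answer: $-906$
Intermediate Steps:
$s{\left(A \right)} = 0$ ($s{\left(A \right)} = 0 \cdot \frac{1}{56} = 0$)
$d = -906$
$d - s{\left(h \right)} = -906 - 0 = -906 + 0 = -906$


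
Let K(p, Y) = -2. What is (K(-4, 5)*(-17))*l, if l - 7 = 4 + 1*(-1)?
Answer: 340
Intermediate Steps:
l = 10 (l = 7 + (4 + 1*(-1)) = 7 + (4 - 1) = 7 + 3 = 10)
(K(-4, 5)*(-17))*l = -2*(-17)*10 = 34*10 = 340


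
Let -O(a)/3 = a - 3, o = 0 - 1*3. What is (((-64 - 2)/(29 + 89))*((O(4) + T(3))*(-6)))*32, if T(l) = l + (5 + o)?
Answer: 12672/59 ≈ 214.78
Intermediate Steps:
o = -3 (o = 0 - 3 = -3)
T(l) = 2 + l (T(l) = l + (5 - 3) = l + 2 = 2 + l)
O(a) = 9 - 3*a (O(a) = -3*(a - 3) = -3*(-3 + a) = 9 - 3*a)
(((-64 - 2)/(29 + 89))*((O(4) + T(3))*(-6)))*32 = (((-64 - 2)/(29 + 89))*(((9 - 3*4) + (2 + 3))*(-6)))*32 = ((-66/118)*(((9 - 12) + 5)*(-6)))*32 = ((-66*1/118)*((-3 + 5)*(-6)))*32 = -66*(-6)/59*32 = -33/59*(-12)*32 = (396/59)*32 = 12672/59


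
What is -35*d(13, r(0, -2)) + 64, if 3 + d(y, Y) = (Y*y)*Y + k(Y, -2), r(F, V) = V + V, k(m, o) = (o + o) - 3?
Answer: -6866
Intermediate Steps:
k(m, o) = -3 + 2*o (k(m, o) = 2*o - 3 = -3 + 2*o)
r(F, V) = 2*V
d(y, Y) = -10 + y*Y² (d(y, Y) = -3 + ((Y*y)*Y + (-3 + 2*(-2))) = -3 + (y*Y² + (-3 - 4)) = -3 + (y*Y² - 7) = -3 + (-7 + y*Y²) = -10 + y*Y²)
-35*d(13, r(0, -2)) + 64 = -35*(-10 + 13*(2*(-2))²) + 64 = -35*(-10 + 13*(-4)²) + 64 = -35*(-10 + 13*16) + 64 = -35*(-10 + 208) + 64 = -35*198 + 64 = -6930 + 64 = -6866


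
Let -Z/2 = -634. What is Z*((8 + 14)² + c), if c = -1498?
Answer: -1285752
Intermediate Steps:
Z = 1268 (Z = -2*(-634) = 1268)
Z*((8 + 14)² + c) = 1268*((8 + 14)² - 1498) = 1268*(22² - 1498) = 1268*(484 - 1498) = 1268*(-1014) = -1285752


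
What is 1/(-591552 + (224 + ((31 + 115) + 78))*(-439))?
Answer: -1/788224 ≈ -1.2687e-6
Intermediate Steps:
1/(-591552 + (224 + ((31 + 115) + 78))*(-439)) = 1/(-591552 + (224 + (146 + 78))*(-439)) = 1/(-591552 + (224 + 224)*(-439)) = 1/(-591552 + 448*(-439)) = 1/(-591552 - 196672) = 1/(-788224) = -1/788224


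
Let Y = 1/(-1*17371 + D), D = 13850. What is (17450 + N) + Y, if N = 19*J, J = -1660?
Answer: -49610891/3521 ≈ -14090.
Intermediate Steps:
Y = -1/3521 (Y = 1/(-1*17371 + 13850) = 1/(-17371 + 13850) = 1/(-3521) = -1/3521 ≈ -0.00028401)
N = -31540 (N = 19*(-1660) = -31540)
(17450 + N) + Y = (17450 - 31540) - 1/3521 = -14090 - 1/3521 = -49610891/3521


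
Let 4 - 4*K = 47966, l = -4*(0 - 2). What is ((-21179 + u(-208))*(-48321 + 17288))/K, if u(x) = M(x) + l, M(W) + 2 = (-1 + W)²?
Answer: 1396981528/23981 ≈ 58254.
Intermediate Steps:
l = 8 (l = -4*(-2) = 8)
M(W) = -2 + (-1 + W)²
K = -23981/2 (K = 1 - ¼*47966 = 1 - 23983/2 = -23981/2 ≈ -11991.)
u(x) = 6 + (-1 + x)² (u(x) = (-2 + (-1 + x)²) + 8 = 6 + (-1 + x)²)
((-21179 + u(-208))*(-48321 + 17288))/K = ((-21179 + (6 + (-1 - 208)²))*(-48321 + 17288))/(-23981/2) = ((-21179 + (6 + (-209)²))*(-31033))*(-2/23981) = ((-21179 + (6 + 43681))*(-31033))*(-2/23981) = ((-21179 + 43687)*(-31033))*(-2/23981) = (22508*(-31033))*(-2/23981) = -698490764*(-2/23981) = 1396981528/23981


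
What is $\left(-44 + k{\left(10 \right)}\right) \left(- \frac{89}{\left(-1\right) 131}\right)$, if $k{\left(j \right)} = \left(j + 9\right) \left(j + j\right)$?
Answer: $\frac{29904}{131} \approx 228.27$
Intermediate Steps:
$k{\left(j \right)} = 2 j \left(9 + j\right)$ ($k{\left(j \right)} = \left(9 + j\right) 2 j = 2 j \left(9 + j\right)$)
$\left(-44 + k{\left(10 \right)}\right) \left(- \frac{89}{\left(-1\right) 131}\right) = \left(-44 + 2 \cdot 10 \left(9 + 10\right)\right) \left(- \frac{89}{\left(-1\right) 131}\right) = \left(-44 + 2 \cdot 10 \cdot 19\right) \left(- \frac{89}{-131}\right) = \left(-44 + 380\right) \left(\left(-89\right) \left(- \frac{1}{131}\right)\right) = 336 \cdot \frac{89}{131} = \frac{29904}{131}$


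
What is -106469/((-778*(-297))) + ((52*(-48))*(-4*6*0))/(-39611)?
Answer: -9679/21006 ≈ -0.46077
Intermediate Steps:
-106469/((-778*(-297))) + ((52*(-48))*(-4*6*0))/(-39611) = -106469/231066 - (-59904)*0*(-1/39611) = -106469*1/231066 - 2496*0*(-1/39611) = -9679/21006 + 0*(-1/39611) = -9679/21006 + 0 = -9679/21006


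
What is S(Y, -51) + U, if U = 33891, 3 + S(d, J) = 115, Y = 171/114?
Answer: 34003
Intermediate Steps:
Y = 3/2 (Y = 171*(1/114) = 3/2 ≈ 1.5000)
S(d, J) = 112 (S(d, J) = -3 + 115 = 112)
S(Y, -51) + U = 112 + 33891 = 34003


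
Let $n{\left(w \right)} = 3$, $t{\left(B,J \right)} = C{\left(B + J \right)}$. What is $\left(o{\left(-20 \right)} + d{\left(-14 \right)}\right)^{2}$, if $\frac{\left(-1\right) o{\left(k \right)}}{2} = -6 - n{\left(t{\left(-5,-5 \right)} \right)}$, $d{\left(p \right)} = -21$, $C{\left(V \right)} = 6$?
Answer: $9$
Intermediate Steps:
$t{\left(B,J \right)} = 6$
$o{\left(k \right)} = 18$ ($o{\left(k \right)} = - 2 \left(-6 - 3\right) = \left(-2\right) \left(-9\right) = 18$)
$\left(o{\left(-20 \right)} + d{\left(-14 \right)}\right)^{2} = \left(18 - 21\right)^{2} = \left(-3\right)^{2} = 9$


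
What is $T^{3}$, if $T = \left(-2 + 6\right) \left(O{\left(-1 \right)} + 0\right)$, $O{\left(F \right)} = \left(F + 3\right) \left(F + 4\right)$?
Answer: $13824$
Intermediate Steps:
$O{\left(F \right)} = \left(3 + F\right) \left(4 + F\right)$
$T = 24$ ($T = \left(-2 + 6\right) \left(\left(12 + \left(-1\right)^{2} + 7 \left(-1\right)\right) + 0\right) = 4 \left(\left(12 + 1 - 7\right) + 0\right) = 4 \left(6 + 0\right) = 4 \cdot 6 = 24$)
$T^{3} = 24^{3} = 13824$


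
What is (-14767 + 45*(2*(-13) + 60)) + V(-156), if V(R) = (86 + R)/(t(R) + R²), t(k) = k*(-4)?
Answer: -33039559/2496 ≈ -13237.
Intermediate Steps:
t(k) = -4*k
V(R) = (86 + R)/(R² - 4*R) (V(R) = (86 + R)/(-4*R + R²) = (86 + R)/(R² - 4*R))
(-14767 + 45*(2*(-13) + 60)) + V(-156) = (-14767 + 45*(2*(-13) + 60)) + (86 - 156)/((-156)*(-4 - 156)) = (-14767 + 45*(-26 + 60)) - 1/156*(-70)/(-160) = (-14767 + 45*34) - 1/156*(-1/160)*(-70) = (-14767 + 1530) - 7/2496 = -13237 - 7/2496 = -33039559/2496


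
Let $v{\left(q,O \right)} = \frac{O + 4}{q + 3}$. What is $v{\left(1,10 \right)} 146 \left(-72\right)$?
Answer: $-36792$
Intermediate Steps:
$v{\left(q,O \right)} = \frac{4 + O}{3 + q}$
$v{\left(1,10 \right)} 146 \left(-72\right) = \frac{4 + 10}{3 + 1} \cdot 146 \left(-72\right) = \frac{1}{4} \cdot 14 \cdot 146 \left(-72\right) = \frac{7}{2} \cdot 146 \left(-72\right) = 511 \left(-72\right) = -36792$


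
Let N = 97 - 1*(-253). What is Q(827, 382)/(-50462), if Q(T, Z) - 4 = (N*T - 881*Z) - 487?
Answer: 47575/50462 ≈ 0.94279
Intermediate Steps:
N = 350 (N = 97 + 253 = 350)
Q(T, Z) = -483 - 881*Z + 350*T (Q(T, Z) = 4 + ((350*T - 881*Z) - 487) = 4 + ((-881*Z + 350*T) - 487) = 4 + (-487 - 881*Z + 350*T) = -483 - 881*Z + 350*T)
Q(827, 382)/(-50462) = (-483 - 881*382 + 350*827)/(-50462) = (-483 - 336542 + 289450)*(-1/50462) = -47575*(-1/50462) = 47575/50462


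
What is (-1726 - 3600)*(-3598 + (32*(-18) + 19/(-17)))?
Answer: 378023502/17 ≈ 2.2237e+7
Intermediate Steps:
(-1726 - 3600)*(-3598 + (32*(-18) + 19/(-17))) = -5326*(-3598 + (-576 + 19*(-1/17))) = -5326*(-3598 + (-576 - 19/17)) = -5326*(-3598 - 9811/17) = -5326*(-70977/17) = 378023502/17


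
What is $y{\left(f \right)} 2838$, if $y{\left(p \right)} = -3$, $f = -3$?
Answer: $-8514$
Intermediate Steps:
$y{\left(f \right)} 2838 = \left(-3\right) 2838 = -8514$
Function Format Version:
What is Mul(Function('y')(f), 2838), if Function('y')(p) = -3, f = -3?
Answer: -8514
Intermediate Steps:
Mul(Function('y')(f), 2838) = Mul(-3, 2838) = -8514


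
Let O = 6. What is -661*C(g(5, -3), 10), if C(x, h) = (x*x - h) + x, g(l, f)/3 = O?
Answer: -219452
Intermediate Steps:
g(l, f) = 18 (g(l, f) = 3*6 = 18)
C(x, h) = x + x² - h (C(x, h) = (x² - h) + x = x + x² - h)
-661*C(g(5, -3), 10) = -661*(18 + 18² - 1*10) = -661*(18 + 324 - 10) = -661*332 = -219452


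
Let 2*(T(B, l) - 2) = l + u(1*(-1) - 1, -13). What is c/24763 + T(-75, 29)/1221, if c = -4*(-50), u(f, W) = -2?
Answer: 1256053/60471246 ≈ 0.020771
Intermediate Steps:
T(B, l) = 1 + l/2 (T(B, l) = 2 + (l - 2)/2 = 2 + (-2 + l)/2 = 2 + (-1 + l/2) = 1 + l/2)
c = 200
c/24763 + T(-75, 29)/1221 = 200/24763 + (1 + (½)*29)/1221 = 200*(1/24763) + (1 + 29/2)*(1/1221) = 200/24763 + (31/2)*(1/1221) = 200/24763 + 31/2442 = 1256053/60471246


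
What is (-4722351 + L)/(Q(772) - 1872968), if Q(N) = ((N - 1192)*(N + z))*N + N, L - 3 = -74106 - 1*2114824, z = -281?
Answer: 3455639/80537018 ≈ 0.042907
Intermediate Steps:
L = -2188927 (L = 3 + (-74106 - 1*2114824) = 3 + (-74106 - 2114824) = 3 - 2188930 = -2188927)
Q(N) = N + N*(-1192 + N)*(-281 + N) (Q(N) = ((N - 1192)*(N - 281))*N + N = ((-1192 + N)*(-281 + N))*N + N = N*(-1192 + N)*(-281 + N) + N = N + N*(-1192 + N)*(-281 + N))
(-4722351 + L)/(Q(772) - 1872968) = (-4722351 - 2188927)/(772*(334953 + 772² - 1473*772) - 1872968) = -6911278/(772*(334953 + 595984 - 1137156) - 1872968) = -6911278/(772*(-206219) - 1872968) = -6911278/(-159201068 - 1872968) = -6911278/(-161074036) = -6911278*(-1/161074036) = 3455639/80537018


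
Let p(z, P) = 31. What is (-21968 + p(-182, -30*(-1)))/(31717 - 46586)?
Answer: 21937/14869 ≈ 1.4754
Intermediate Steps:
(-21968 + p(-182, -30*(-1)))/(31717 - 46586) = (-21968 + 31)/(31717 - 46586) = -21937/(-14869) = -21937*(-1/14869) = 21937/14869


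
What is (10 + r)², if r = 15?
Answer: 625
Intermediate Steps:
(10 + r)² = (10 + 15)² = 25² = 625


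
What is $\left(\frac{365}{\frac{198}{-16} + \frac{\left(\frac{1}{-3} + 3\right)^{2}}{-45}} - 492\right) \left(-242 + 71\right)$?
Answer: $\frac{3618572724}{40607} \approx 89112.0$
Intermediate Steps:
$\left(\frac{365}{\frac{198}{-16} + \frac{\left(\frac{1}{-3} + 3\right)^{2}}{-45}} - 492\right) \left(-242 + 71\right) = \left(\frac{365}{198 \left(- \frac{1}{16}\right) + \left(- \frac{1}{3} + 3\right)^{2} \left(- \frac{1}{45}\right)} - 492\right) \left(-171\right) = \left(\frac{365}{- \frac{99}{8} + \left(\frac{8}{3}\right)^{2} \left(- \frac{1}{45}\right)} - 492\right) \left(-171\right) = \left(\frac{365}{- \frac{99}{8} + \frac{64}{9} \left(- \frac{1}{45}\right)} - 492\right) \left(-171\right) = \left(\frac{365}{- \frac{99}{8} - \frac{64}{405}} - 492\right) \left(-171\right) = \left(\frac{365}{- \frac{40607}{3240}} - 492\right) \left(-171\right) = \left(365 \left(- \frac{3240}{40607}\right) - 492\right) \left(-171\right) = \left(- \frac{1182600}{40607} - 492\right) \left(-171\right) = \left(- \frac{21161244}{40607}\right) \left(-171\right) = \frac{3618572724}{40607}$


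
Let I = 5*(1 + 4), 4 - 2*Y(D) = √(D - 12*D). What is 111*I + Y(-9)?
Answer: 2777 - 3*√11/2 ≈ 2772.0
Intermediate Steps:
Y(D) = 2 - √11*√(-D)/2 (Y(D) = 2 - √(D - 12*D)/2 = 2 - √11*√(-D)/2)
I = 25 (I = 5*5 = 25)
111*I + Y(-9) = 111*25 + (2 - √11*√(-1*(-9))/2) = 2775 + (2 - √11*√9/2) = 2775 + (2 - ½*√11*3) = 2775 + (2 - 3*√11/2) = 2777 - 3*√11/2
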